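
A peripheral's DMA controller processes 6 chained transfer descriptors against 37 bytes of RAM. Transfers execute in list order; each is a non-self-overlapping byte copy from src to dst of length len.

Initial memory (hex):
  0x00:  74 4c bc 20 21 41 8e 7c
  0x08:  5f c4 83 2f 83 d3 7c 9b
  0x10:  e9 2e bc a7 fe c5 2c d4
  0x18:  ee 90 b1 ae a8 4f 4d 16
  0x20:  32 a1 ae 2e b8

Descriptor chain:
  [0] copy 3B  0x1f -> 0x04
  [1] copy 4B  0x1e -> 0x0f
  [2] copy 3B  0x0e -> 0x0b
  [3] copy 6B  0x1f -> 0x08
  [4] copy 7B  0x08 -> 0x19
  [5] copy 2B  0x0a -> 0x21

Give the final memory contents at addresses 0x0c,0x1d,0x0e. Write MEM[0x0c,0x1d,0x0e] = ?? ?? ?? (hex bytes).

MEM[0x0c,0x1d,0x0e] = 2e 2e 7c

D0: mem[0x04..0x06] <- [16 32 a1]
D1: mem[0x0f..0x12] <- [4d 16 32 a1]
D2: mem[0x0b..0x0d] <- [7c 4d 16]
D3: mem[0x08..0x0d] <- [16 32 a1 ae 2e b8]
D4: mem[0x19..0x1f] <- [16 32 a1 ae 2e b8 7c]
D5: mem[0x21..0x22] <- [a1 ae]
query mem[0x0c]=0x2e, mem[0x1d]=0x2e, mem[0x0e]=0x7c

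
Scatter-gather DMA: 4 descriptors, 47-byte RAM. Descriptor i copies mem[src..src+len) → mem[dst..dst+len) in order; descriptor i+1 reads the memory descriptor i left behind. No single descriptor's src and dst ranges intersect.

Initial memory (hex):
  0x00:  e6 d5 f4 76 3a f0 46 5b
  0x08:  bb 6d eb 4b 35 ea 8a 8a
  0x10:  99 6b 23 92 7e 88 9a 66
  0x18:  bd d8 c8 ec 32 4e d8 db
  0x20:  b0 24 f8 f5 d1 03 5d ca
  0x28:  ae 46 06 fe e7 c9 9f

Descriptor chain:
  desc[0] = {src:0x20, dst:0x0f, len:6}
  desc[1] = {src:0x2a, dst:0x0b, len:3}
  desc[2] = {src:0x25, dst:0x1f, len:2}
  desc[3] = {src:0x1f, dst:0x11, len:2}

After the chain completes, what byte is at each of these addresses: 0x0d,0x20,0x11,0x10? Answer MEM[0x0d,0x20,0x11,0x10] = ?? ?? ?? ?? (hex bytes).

MEM[0x0d,0x20,0x11,0x10] = e7 5d 03 24

[0] 0x20->0x0f len=6 : b0 24 f8 f5 d1 03
[1] 0x2a->0x0b len=3 : 06 fe e7
[2] 0x25->0x1f len=2 : 03 5d
[3] 0x1f->0x11 len=2 : 03 5d
query mem[0x0d]=0xe7, mem[0x20]=0x5d, mem[0x11]=0x03, mem[0x10]=0x24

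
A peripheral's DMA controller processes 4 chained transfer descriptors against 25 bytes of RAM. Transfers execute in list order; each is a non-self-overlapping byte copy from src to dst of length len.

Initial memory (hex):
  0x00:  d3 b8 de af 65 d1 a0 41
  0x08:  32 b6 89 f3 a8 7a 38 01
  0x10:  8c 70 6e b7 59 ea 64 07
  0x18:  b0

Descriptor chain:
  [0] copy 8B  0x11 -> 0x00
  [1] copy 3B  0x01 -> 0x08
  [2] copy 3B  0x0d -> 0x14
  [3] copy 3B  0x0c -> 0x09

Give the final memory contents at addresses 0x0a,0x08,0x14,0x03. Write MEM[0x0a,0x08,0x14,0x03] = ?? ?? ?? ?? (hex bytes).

MEM[0x0a,0x08,0x14,0x03] = 7a 6e 7a 59

D0: mem[0x00..0x07] <- [70 6e b7 59 ea 64 07 b0]
D1: mem[0x08..0x0a] <- [6e b7 59]
D2: mem[0x14..0x16] <- [7a 38 01]
D3: mem[0x09..0x0b] <- [a8 7a 38]
query mem[0x0a]=0x7a, mem[0x08]=0x6e, mem[0x14]=0x7a, mem[0x03]=0x59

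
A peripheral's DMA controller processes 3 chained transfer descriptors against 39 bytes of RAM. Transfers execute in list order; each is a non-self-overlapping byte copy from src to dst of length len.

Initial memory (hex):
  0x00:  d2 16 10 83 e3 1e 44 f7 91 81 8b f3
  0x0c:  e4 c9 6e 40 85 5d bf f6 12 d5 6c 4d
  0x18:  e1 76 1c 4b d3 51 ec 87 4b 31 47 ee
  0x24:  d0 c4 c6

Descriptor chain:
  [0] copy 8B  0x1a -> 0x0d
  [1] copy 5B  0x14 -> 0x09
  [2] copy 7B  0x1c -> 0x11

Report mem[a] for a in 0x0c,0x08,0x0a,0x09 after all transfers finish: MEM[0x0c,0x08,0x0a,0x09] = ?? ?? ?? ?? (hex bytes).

MEM[0x0c,0x08,0x0a,0x09] = 4d 91 d5 31

#0 dst[0x0d+8] := {0x1c,0x4b,0xd3,0x51,0xec,0x87,0x4b,0x31}
#1 dst[0x09+5] := {0x31,0xd5,0x6c,0x4d,0xe1}
#2 dst[0x11+7] := {0xd3,0x51,0xec,0x87,0x4b,0x31,0x47}
query mem[0x0c]=0x4d, mem[0x08]=0x91, mem[0x0a]=0xd5, mem[0x09]=0x31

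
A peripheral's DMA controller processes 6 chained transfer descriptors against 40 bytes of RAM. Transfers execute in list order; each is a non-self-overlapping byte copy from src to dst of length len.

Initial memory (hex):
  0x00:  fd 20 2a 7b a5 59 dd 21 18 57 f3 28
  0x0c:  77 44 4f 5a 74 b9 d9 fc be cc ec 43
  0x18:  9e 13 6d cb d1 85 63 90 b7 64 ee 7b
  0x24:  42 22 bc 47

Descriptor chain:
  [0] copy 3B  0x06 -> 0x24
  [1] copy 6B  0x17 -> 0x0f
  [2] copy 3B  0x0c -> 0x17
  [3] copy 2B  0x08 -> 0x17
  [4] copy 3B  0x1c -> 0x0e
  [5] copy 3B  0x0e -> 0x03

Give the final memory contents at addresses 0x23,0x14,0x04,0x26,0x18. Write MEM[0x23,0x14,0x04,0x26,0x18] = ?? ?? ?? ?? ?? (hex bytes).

#0 dst[0x24+3] := {0xdd,0x21,0x18}
#1 dst[0x0f+6] := {0x43,0x9e,0x13,0x6d,0xcb,0xd1}
#2 dst[0x17+3] := {0x77,0x44,0x4f}
#3 dst[0x17+2] := {0x18,0x57}
#4 dst[0x0e+3] := {0xd1,0x85,0x63}
#5 dst[0x03+3] := {0xd1,0x85,0x63}
query mem[0x23]=0x7b, mem[0x14]=0xd1, mem[0x04]=0x85, mem[0x26]=0x18, mem[0x18]=0x57

MEM[0x23,0x14,0x04,0x26,0x18] = 7b d1 85 18 57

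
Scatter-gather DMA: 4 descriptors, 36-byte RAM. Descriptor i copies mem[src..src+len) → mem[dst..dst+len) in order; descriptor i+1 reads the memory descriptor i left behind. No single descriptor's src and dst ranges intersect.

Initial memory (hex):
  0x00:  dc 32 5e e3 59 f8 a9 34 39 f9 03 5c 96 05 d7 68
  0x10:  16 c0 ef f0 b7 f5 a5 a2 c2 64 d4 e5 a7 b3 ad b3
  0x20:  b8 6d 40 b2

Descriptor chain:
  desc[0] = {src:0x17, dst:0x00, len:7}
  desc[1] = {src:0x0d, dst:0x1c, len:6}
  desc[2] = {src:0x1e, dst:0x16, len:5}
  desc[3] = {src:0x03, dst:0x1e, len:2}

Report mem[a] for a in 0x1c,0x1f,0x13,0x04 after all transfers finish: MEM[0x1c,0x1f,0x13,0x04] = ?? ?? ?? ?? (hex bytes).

[0] 0x17->0x00 len=7 : a2 c2 64 d4 e5 a7 b3
[1] 0x0d->0x1c len=6 : 05 d7 68 16 c0 ef
[2] 0x1e->0x16 len=5 : 68 16 c0 ef 40
[3] 0x03->0x1e len=2 : d4 e5
query mem[0x1c]=0x05, mem[0x1f]=0xe5, mem[0x13]=0xf0, mem[0x04]=0xe5

MEM[0x1c,0x1f,0x13,0x04] = 05 e5 f0 e5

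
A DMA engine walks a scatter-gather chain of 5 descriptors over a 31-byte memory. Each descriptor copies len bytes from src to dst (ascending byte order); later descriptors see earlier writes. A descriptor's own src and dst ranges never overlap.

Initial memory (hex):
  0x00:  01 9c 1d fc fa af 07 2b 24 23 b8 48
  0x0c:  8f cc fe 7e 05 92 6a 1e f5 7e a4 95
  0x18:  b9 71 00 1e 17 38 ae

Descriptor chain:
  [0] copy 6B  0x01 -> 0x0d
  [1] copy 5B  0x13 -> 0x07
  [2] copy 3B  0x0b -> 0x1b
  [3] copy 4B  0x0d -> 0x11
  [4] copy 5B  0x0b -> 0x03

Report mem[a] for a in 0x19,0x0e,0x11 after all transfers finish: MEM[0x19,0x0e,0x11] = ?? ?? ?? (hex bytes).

D0: mem[0x0d..0x12] <- [9c 1d fc fa af 07]
D1: mem[0x07..0x0b] <- [1e f5 7e a4 95]
D2: mem[0x1b..0x1d] <- [95 8f 9c]
D3: mem[0x11..0x14] <- [9c 1d fc fa]
D4: mem[0x03..0x07] <- [95 8f 9c 1d fc]
query mem[0x19]=0x71, mem[0x0e]=0x1d, mem[0x11]=0x9c

MEM[0x19,0x0e,0x11] = 71 1d 9c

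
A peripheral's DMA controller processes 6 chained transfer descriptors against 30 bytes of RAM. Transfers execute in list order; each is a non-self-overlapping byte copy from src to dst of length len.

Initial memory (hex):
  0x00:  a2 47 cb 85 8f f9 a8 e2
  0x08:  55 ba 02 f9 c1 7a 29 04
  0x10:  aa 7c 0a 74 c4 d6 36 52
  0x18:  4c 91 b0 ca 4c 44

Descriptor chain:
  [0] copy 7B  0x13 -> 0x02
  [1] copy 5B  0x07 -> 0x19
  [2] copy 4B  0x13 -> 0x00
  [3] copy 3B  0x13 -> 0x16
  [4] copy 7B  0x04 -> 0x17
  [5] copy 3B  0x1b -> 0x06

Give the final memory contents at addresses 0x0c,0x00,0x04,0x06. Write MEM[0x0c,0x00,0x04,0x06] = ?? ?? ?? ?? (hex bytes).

#0 dst[0x02+7] := {0x74,0xc4,0xd6,0x36,0x52,0x4c,0x91}
#1 dst[0x19+5] := {0x4c,0x91,0xba,0x02,0xf9}
#2 dst[0x00+4] := {0x74,0xc4,0xd6,0x36}
#3 dst[0x16+3] := {0x74,0xc4,0xd6}
#4 dst[0x17+7] := {0xd6,0x36,0x52,0x4c,0x91,0xba,0x02}
#5 dst[0x06+3] := {0x91,0xba,0x02}
query mem[0x0c]=0xc1, mem[0x00]=0x74, mem[0x04]=0xd6, mem[0x06]=0x91

MEM[0x0c,0x00,0x04,0x06] = c1 74 d6 91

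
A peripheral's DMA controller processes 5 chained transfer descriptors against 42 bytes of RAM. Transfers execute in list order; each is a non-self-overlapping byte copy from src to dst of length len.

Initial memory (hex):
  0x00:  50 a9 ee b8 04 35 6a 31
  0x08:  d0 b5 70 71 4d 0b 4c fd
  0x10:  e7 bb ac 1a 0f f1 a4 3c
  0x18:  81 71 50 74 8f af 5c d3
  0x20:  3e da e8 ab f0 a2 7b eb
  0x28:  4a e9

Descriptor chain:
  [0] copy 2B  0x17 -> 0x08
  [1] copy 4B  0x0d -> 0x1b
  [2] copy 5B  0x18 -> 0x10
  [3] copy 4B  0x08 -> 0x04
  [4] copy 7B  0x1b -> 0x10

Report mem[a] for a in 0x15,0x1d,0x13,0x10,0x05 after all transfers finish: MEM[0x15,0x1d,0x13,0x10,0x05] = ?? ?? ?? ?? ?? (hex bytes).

MEM[0x15,0x1d,0x13,0x10,0x05] = 3e fd e7 0b 81

#0 dst[0x08+2] := {0x3c,0x81}
#1 dst[0x1b+4] := {0x0b,0x4c,0xfd,0xe7}
#2 dst[0x10+5] := {0x81,0x71,0x50,0x0b,0x4c}
#3 dst[0x04+4] := {0x3c,0x81,0x70,0x71}
#4 dst[0x10+7] := {0x0b,0x4c,0xfd,0xe7,0xd3,0x3e,0xda}
query mem[0x15]=0x3e, mem[0x1d]=0xfd, mem[0x13]=0xe7, mem[0x10]=0x0b, mem[0x05]=0x81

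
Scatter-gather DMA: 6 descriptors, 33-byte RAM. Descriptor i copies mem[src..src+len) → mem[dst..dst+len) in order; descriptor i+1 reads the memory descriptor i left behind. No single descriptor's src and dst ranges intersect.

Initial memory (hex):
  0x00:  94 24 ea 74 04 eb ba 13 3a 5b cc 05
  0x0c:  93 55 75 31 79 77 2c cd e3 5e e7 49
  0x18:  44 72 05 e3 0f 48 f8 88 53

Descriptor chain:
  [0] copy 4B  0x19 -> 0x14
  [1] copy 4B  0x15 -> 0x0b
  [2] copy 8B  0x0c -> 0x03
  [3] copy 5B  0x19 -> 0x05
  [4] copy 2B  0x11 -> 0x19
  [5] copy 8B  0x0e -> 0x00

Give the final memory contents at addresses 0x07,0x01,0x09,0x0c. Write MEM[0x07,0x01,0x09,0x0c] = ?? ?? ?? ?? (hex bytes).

MEM[0x07,0x01,0x09,0x0c] = 05 31 48 e3

#0 dst[0x14+4] := {0x72,0x05,0xe3,0x0f}
#1 dst[0x0b+4] := {0x05,0xe3,0x0f,0x44}
#2 dst[0x03+8] := {0xe3,0x0f,0x44,0x31,0x79,0x77,0x2c,0xcd}
#3 dst[0x05+5] := {0x72,0x05,0xe3,0x0f,0x48}
#4 dst[0x19+2] := {0x77,0x2c}
#5 dst[0x00+8] := {0x44,0x31,0x79,0x77,0x2c,0xcd,0x72,0x05}
query mem[0x07]=0x05, mem[0x01]=0x31, mem[0x09]=0x48, mem[0x0c]=0xe3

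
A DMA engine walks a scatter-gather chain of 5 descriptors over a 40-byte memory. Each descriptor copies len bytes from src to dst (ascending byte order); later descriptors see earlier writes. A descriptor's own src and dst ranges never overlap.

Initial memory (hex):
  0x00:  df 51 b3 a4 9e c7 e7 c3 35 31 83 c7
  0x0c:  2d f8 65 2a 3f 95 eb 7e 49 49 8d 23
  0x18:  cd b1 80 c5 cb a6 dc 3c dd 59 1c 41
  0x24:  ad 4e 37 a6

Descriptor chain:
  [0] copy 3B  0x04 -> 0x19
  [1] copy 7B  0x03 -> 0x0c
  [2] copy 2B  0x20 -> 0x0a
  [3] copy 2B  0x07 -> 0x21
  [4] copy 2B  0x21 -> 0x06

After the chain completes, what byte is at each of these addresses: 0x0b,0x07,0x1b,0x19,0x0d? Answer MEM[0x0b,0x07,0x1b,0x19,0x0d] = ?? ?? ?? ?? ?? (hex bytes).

MEM[0x0b,0x07,0x1b,0x19,0x0d] = 59 35 e7 9e 9e

  after D0: wrote 3B at 0x19 = 9ec7e7
  after D1: wrote 7B at 0x0c = a49ec7e7c33531
  after D2: wrote 2B at 0x0a = dd59
  after D3: wrote 2B at 0x21 = c335
  after D4: wrote 2B at 0x06 = c335
query mem[0x0b]=0x59, mem[0x07]=0x35, mem[0x1b]=0xe7, mem[0x19]=0x9e, mem[0x0d]=0x9e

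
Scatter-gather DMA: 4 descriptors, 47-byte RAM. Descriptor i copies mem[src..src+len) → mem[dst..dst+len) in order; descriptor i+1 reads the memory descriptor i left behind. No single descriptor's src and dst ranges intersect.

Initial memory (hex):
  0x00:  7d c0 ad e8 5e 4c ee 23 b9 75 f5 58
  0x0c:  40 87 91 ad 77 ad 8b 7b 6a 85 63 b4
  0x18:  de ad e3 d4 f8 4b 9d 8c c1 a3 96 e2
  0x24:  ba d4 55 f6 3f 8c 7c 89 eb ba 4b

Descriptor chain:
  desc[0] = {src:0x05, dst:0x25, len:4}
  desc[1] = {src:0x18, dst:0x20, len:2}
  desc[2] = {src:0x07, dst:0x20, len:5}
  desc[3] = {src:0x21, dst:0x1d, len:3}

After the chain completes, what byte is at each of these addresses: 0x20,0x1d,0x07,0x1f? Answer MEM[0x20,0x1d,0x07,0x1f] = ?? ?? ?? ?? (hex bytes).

D0: mem[0x25..0x28] <- [4c ee 23 b9]
D1: mem[0x20..0x21] <- [de ad]
D2: mem[0x20..0x24] <- [23 b9 75 f5 58]
D3: mem[0x1d..0x1f] <- [b9 75 f5]
query mem[0x20]=0x23, mem[0x1d]=0xb9, mem[0x07]=0x23, mem[0x1f]=0xf5

MEM[0x20,0x1d,0x07,0x1f] = 23 b9 23 f5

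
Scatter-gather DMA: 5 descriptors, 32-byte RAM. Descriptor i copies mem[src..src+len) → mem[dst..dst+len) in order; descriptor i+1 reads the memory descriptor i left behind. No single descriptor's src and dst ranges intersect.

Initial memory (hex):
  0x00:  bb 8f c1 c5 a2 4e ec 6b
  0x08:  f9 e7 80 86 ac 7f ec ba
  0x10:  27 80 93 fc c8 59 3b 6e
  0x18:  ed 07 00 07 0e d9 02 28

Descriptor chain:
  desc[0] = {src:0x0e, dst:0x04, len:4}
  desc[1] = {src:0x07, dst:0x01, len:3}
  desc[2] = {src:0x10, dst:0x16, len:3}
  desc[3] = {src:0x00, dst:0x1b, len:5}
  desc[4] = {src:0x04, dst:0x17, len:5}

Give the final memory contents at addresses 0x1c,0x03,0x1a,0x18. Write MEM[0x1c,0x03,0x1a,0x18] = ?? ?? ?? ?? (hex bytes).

  after D0: wrote 4B at 0x04 = ecba2780
  after D1: wrote 3B at 0x01 = 80f9e7
  after D2: wrote 3B at 0x16 = 278093
  after D3: wrote 5B at 0x1b = bb80f9e7ec
  after D4: wrote 5B at 0x17 = ecba2780f9
query mem[0x1c]=0x80, mem[0x03]=0xe7, mem[0x1a]=0x80, mem[0x18]=0xba

MEM[0x1c,0x03,0x1a,0x18] = 80 e7 80 ba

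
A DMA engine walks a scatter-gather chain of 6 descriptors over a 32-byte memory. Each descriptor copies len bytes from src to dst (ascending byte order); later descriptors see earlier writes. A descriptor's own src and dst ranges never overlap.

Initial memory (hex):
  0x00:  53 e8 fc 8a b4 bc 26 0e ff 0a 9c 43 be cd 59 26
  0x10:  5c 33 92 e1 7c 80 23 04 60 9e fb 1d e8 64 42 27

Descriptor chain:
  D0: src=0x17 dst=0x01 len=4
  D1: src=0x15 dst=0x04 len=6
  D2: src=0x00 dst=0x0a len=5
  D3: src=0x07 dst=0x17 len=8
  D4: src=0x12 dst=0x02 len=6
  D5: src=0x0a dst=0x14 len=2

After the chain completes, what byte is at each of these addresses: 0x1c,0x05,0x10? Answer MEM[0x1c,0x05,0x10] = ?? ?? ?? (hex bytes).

[0] 0x17->0x01 len=4 : 04 60 9e fb
[1] 0x15->0x04 len=6 : 80 23 04 60 9e fb
[2] 0x00->0x0a len=5 : 53 04 60 9e 80
[3] 0x07->0x17 len=8 : 60 9e fb 53 04 60 9e 80
[4] 0x12->0x02 len=6 : 92 e1 7c 80 23 60
[5] 0x0a->0x14 len=2 : 53 04
query mem[0x1c]=0x60, mem[0x05]=0x80, mem[0x10]=0x5c

MEM[0x1c,0x05,0x10] = 60 80 5c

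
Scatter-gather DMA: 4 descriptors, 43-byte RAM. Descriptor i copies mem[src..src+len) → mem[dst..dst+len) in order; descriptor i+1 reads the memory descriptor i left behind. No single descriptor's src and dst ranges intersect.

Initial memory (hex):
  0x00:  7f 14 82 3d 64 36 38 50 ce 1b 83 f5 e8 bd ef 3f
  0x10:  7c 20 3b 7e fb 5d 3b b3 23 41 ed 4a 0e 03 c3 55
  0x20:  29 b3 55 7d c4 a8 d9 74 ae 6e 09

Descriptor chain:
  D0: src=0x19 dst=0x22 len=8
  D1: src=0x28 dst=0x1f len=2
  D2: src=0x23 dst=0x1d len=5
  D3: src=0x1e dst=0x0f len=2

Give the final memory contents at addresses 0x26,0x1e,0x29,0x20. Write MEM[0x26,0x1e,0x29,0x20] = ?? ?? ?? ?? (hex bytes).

D0: mem[0x22..0x29] <- [41 ed 4a 0e 03 c3 55 29]
D1: mem[0x1f..0x20] <- [55 29]
D2: mem[0x1d..0x21] <- [ed 4a 0e 03 c3]
D3: mem[0x0f..0x10] <- [4a 0e]
query mem[0x26]=0x03, mem[0x1e]=0x4a, mem[0x29]=0x29, mem[0x20]=0x03

MEM[0x26,0x1e,0x29,0x20] = 03 4a 29 03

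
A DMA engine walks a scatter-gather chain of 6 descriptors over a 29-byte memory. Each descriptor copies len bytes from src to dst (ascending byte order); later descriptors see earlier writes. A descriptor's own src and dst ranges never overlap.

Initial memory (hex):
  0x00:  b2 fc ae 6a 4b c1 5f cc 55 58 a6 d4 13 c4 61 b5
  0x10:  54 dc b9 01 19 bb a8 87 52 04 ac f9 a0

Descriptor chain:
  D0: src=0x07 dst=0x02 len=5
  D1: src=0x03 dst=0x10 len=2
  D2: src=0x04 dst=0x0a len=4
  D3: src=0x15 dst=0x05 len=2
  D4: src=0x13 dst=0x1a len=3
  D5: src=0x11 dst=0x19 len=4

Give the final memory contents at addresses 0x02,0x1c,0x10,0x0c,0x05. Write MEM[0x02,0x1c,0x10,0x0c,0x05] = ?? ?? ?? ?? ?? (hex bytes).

MEM[0x02,0x1c,0x10,0x0c,0x05] = cc 19 55 d4 bb

D0: mem[0x02..0x06] <- [cc 55 58 a6 d4]
D1: mem[0x10..0x11] <- [55 58]
D2: mem[0x0a..0x0d] <- [58 a6 d4 cc]
D3: mem[0x05..0x06] <- [bb a8]
D4: mem[0x1a..0x1c] <- [01 19 bb]
D5: mem[0x19..0x1c] <- [58 b9 01 19]
query mem[0x02]=0xcc, mem[0x1c]=0x19, mem[0x10]=0x55, mem[0x0c]=0xd4, mem[0x05]=0xbb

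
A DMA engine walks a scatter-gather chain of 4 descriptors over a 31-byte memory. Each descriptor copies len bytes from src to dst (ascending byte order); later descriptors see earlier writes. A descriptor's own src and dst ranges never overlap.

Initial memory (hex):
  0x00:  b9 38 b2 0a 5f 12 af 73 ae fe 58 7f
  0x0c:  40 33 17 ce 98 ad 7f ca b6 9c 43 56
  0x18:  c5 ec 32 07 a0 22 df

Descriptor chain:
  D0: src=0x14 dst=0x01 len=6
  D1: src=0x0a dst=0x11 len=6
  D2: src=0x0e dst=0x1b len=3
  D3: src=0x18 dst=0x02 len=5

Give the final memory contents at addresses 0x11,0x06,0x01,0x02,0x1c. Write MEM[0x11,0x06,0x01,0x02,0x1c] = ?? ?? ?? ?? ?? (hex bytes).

[0] 0x14->0x01 len=6 : b6 9c 43 56 c5 ec
[1] 0x0a->0x11 len=6 : 58 7f 40 33 17 ce
[2] 0x0e->0x1b len=3 : 17 ce 98
[3] 0x18->0x02 len=5 : c5 ec 32 17 ce
query mem[0x11]=0x58, mem[0x06]=0xce, mem[0x01]=0xb6, mem[0x02]=0xc5, mem[0x1c]=0xce

MEM[0x11,0x06,0x01,0x02,0x1c] = 58 ce b6 c5 ce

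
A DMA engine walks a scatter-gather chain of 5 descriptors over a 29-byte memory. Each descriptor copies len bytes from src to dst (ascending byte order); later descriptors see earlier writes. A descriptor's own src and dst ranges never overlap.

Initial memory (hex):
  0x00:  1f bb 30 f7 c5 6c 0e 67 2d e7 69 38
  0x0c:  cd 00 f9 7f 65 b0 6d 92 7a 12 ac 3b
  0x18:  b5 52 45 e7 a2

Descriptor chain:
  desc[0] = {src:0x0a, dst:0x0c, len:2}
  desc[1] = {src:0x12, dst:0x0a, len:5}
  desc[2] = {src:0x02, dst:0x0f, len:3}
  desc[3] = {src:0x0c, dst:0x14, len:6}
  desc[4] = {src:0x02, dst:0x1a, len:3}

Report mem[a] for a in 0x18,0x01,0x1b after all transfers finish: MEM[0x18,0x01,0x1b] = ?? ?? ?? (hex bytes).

MEM[0x18,0x01,0x1b] = f7 bb f7

D0: mem[0x0c..0x0d] <- [69 38]
D1: mem[0x0a..0x0e] <- [6d 92 7a 12 ac]
D2: mem[0x0f..0x11] <- [30 f7 c5]
D3: mem[0x14..0x19] <- [7a 12 ac 30 f7 c5]
D4: mem[0x1a..0x1c] <- [30 f7 c5]
query mem[0x18]=0xf7, mem[0x01]=0xbb, mem[0x1b]=0xf7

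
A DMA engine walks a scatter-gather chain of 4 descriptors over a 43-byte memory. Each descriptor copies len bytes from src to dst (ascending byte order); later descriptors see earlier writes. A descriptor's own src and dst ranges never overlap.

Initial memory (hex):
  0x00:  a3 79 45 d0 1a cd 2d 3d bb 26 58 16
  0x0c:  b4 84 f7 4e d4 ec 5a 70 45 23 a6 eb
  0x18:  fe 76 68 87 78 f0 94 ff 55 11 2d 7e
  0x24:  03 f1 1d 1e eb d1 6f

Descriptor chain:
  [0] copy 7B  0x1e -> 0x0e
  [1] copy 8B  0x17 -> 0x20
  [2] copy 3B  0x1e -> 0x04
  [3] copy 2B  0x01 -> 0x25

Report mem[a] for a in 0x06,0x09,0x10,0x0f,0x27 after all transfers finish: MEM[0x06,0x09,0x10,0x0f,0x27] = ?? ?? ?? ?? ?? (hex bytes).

#0 dst[0x0e+7] := {0x94,0xff,0x55,0x11,0x2d,0x7e,0x03}
#1 dst[0x20+8] := {0xeb,0xfe,0x76,0x68,0x87,0x78,0xf0,0x94}
#2 dst[0x04+3] := {0x94,0xff,0xeb}
#3 dst[0x25+2] := {0x79,0x45}
query mem[0x06]=0xeb, mem[0x09]=0x26, mem[0x10]=0x55, mem[0x0f]=0xff, mem[0x27]=0x94

MEM[0x06,0x09,0x10,0x0f,0x27] = eb 26 55 ff 94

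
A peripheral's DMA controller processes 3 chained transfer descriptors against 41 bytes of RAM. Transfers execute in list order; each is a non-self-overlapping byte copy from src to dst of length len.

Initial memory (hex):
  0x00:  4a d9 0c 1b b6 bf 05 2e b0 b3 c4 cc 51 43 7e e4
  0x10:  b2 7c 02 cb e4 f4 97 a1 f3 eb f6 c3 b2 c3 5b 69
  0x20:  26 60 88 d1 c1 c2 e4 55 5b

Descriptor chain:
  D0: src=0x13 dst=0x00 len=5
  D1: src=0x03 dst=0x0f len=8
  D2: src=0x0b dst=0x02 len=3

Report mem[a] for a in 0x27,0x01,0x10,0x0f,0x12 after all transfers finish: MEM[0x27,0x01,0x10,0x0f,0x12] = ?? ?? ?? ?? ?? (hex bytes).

#0 dst[0x00+5] := {0xcb,0xe4,0xf4,0x97,0xa1}
#1 dst[0x0f+8] := {0x97,0xa1,0xbf,0x05,0x2e,0xb0,0xb3,0xc4}
#2 dst[0x02+3] := {0xcc,0x51,0x43}
query mem[0x27]=0x55, mem[0x01]=0xe4, mem[0x10]=0xa1, mem[0x0f]=0x97, mem[0x12]=0x05

MEM[0x27,0x01,0x10,0x0f,0x12] = 55 e4 a1 97 05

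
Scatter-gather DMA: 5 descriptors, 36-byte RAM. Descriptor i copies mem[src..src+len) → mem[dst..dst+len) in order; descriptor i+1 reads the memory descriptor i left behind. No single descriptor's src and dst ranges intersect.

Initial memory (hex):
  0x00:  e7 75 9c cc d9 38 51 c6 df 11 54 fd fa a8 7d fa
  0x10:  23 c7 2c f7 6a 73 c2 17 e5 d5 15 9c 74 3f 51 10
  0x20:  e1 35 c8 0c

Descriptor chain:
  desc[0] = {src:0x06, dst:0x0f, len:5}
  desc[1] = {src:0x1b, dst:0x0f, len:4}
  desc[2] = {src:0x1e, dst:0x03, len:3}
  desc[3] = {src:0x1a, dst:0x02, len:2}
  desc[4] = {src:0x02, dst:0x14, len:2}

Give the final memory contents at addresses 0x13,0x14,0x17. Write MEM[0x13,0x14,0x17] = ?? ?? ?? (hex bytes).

#0 dst[0x0f+5] := {0x51,0xc6,0xdf,0x11,0x54}
#1 dst[0x0f+4] := {0x9c,0x74,0x3f,0x51}
#2 dst[0x03+3] := {0x51,0x10,0xe1}
#3 dst[0x02+2] := {0x15,0x9c}
#4 dst[0x14+2] := {0x15,0x9c}
query mem[0x13]=0x54, mem[0x14]=0x15, mem[0x17]=0x17

MEM[0x13,0x14,0x17] = 54 15 17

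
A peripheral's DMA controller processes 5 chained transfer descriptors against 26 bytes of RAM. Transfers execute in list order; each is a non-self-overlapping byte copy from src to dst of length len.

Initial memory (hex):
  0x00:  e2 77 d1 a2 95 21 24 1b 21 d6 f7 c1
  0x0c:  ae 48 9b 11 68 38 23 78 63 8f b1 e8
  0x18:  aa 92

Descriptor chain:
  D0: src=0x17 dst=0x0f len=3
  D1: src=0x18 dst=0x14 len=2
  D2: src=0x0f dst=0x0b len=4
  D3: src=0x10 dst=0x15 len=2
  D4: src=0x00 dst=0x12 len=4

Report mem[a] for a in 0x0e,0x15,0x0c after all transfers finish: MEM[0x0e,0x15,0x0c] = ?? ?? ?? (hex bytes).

#0 dst[0x0f+3] := {0xe8,0xaa,0x92}
#1 dst[0x14+2] := {0xaa,0x92}
#2 dst[0x0b+4] := {0xe8,0xaa,0x92,0x23}
#3 dst[0x15+2] := {0xaa,0x92}
#4 dst[0x12+4] := {0xe2,0x77,0xd1,0xa2}
query mem[0x0e]=0x23, mem[0x15]=0xa2, mem[0x0c]=0xaa

MEM[0x0e,0x15,0x0c] = 23 a2 aa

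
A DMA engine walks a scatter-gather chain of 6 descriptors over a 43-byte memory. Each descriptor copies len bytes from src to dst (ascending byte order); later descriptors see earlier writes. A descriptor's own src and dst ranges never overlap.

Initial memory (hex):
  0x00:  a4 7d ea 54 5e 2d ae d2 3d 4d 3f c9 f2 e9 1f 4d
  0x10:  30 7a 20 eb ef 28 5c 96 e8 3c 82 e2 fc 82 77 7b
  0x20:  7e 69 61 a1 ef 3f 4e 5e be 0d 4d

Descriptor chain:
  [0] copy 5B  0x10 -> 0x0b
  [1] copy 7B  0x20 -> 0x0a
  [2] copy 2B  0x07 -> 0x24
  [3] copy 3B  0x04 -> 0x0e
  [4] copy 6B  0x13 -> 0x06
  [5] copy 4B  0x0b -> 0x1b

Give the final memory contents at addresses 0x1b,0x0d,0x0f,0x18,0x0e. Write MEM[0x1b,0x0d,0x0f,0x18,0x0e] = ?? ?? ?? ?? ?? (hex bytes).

MEM[0x1b,0x0d,0x0f,0x18,0x0e] = e8 a1 2d e8 5e

D0: mem[0x0b..0x0f] <- [30 7a 20 eb ef]
D1: mem[0x0a..0x10] <- [7e 69 61 a1 ef 3f 4e]
D2: mem[0x24..0x25] <- [d2 3d]
D3: mem[0x0e..0x10] <- [5e 2d ae]
D4: mem[0x06..0x0b] <- [eb ef 28 5c 96 e8]
D5: mem[0x1b..0x1e] <- [e8 61 a1 5e]
query mem[0x1b]=0xe8, mem[0x0d]=0xa1, mem[0x0f]=0x2d, mem[0x18]=0xe8, mem[0x0e]=0x5e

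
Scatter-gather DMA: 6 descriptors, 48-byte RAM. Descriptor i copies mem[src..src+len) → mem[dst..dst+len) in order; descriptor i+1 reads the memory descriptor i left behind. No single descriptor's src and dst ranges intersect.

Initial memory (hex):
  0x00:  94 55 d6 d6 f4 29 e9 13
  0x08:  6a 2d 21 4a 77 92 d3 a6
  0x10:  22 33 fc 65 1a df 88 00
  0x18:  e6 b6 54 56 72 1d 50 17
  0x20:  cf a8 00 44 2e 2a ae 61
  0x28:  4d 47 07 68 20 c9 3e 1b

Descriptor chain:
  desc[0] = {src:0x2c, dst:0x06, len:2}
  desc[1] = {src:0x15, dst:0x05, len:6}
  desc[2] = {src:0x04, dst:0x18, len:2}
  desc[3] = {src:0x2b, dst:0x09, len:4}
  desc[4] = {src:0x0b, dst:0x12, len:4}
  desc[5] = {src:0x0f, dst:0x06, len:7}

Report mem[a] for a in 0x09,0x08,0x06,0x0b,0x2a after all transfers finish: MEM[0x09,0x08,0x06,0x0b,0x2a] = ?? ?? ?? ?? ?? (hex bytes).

  after D0: wrote 2B at 0x06 = 20c9
  after D1: wrote 6B at 0x05 = df8800e6b654
  after D2: wrote 2B at 0x18 = f4df
  after D3: wrote 4B at 0x09 = 6820c93e
  after D4: wrote 4B at 0x12 = c93e92d3
  after D5: wrote 7B at 0x06 = a62233c93e92d3
query mem[0x09]=0xc9, mem[0x08]=0x33, mem[0x06]=0xa6, mem[0x0b]=0x92, mem[0x2a]=0x07

MEM[0x09,0x08,0x06,0x0b,0x2a] = c9 33 a6 92 07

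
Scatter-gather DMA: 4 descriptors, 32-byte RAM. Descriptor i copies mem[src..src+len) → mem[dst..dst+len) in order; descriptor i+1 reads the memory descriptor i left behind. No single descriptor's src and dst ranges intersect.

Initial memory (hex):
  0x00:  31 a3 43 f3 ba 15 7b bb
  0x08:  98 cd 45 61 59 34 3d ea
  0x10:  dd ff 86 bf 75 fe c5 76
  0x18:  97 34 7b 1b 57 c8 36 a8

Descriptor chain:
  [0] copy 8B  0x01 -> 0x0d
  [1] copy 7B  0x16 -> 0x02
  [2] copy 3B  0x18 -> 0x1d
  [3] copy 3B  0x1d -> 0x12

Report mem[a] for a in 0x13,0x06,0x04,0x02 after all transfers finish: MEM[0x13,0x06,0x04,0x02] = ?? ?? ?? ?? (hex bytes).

MEM[0x13,0x06,0x04,0x02] = 34 7b 97 c5

#0 dst[0x0d+8] := {0xa3,0x43,0xf3,0xba,0x15,0x7b,0xbb,0x98}
#1 dst[0x02+7] := {0xc5,0x76,0x97,0x34,0x7b,0x1b,0x57}
#2 dst[0x1d+3] := {0x97,0x34,0x7b}
#3 dst[0x12+3] := {0x97,0x34,0x7b}
query mem[0x13]=0x34, mem[0x06]=0x7b, mem[0x04]=0x97, mem[0x02]=0xc5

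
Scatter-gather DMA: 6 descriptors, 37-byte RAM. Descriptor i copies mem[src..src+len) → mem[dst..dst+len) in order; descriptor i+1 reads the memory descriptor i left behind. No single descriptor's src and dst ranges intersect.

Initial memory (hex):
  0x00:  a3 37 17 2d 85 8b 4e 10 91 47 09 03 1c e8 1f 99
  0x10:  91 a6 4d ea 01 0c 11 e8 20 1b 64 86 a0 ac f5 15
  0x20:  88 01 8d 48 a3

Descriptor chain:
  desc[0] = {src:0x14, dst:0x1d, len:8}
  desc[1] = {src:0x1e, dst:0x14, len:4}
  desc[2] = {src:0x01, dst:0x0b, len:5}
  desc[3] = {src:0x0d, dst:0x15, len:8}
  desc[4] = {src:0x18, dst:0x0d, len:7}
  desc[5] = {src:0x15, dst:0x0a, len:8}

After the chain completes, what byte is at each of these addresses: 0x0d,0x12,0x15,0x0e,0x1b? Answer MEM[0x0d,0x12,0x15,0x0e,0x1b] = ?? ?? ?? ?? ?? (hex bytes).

MEM[0x0d,0x12,0x15,0x0e,0x1b] = 91 01 2d a6 ea

[0] 0x14->0x1d len=8 : 01 0c 11 e8 20 1b 64 86
[1] 0x1e->0x14 len=4 : 0c 11 e8 20
[2] 0x01->0x0b len=5 : 37 17 2d 85 8b
[3] 0x0d->0x15 len=8 : 2d 85 8b 91 a6 4d ea 0c
[4] 0x18->0x0d len=7 : 91 a6 4d ea 0c 01 0c
[5] 0x15->0x0a len=8 : 2d 85 8b 91 a6 4d ea 0c
query mem[0x0d]=0x91, mem[0x12]=0x01, mem[0x15]=0x2d, mem[0x0e]=0xa6, mem[0x1b]=0xea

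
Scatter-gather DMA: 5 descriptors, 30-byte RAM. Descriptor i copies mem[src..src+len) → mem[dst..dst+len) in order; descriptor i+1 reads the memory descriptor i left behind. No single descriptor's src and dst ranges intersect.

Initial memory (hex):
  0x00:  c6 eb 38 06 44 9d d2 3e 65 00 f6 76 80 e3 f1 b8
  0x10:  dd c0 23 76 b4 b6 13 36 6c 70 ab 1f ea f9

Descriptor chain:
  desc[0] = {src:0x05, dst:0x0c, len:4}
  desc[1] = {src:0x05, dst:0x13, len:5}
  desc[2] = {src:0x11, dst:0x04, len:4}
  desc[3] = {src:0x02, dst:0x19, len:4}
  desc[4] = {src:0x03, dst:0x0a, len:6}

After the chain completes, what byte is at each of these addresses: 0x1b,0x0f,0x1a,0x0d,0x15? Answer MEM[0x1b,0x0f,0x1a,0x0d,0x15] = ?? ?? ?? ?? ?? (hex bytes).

MEM[0x1b,0x0f,0x1a,0x0d,0x15] = c0 65 06 9d 3e

[0] 0x05->0x0c len=4 : 9d d2 3e 65
[1] 0x05->0x13 len=5 : 9d d2 3e 65 00
[2] 0x11->0x04 len=4 : c0 23 9d d2
[3] 0x02->0x19 len=4 : 38 06 c0 23
[4] 0x03->0x0a len=6 : 06 c0 23 9d d2 65
query mem[0x1b]=0xc0, mem[0x0f]=0x65, mem[0x1a]=0x06, mem[0x0d]=0x9d, mem[0x15]=0x3e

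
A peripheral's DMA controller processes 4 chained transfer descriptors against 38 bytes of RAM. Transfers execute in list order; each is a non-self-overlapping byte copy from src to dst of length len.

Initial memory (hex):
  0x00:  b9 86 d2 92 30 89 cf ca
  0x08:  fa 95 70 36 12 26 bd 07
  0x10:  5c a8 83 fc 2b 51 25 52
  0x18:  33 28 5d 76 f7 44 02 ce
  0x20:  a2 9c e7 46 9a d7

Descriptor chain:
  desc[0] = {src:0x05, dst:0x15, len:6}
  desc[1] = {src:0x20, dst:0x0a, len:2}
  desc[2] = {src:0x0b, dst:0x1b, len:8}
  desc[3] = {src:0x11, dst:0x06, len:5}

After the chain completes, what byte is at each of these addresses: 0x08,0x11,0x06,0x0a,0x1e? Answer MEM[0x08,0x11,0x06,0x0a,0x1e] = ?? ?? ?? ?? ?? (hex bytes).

MEM[0x08,0x11,0x06,0x0a,0x1e] = fc a8 a8 89 bd

[0] 0x05->0x15 len=6 : 89 cf ca fa 95 70
[1] 0x20->0x0a len=2 : a2 9c
[2] 0x0b->0x1b len=8 : 9c 12 26 bd 07 5c a8 83
[3] 0x11->0x06 len=5 : a8 83 fc 2b 89
query mem[0x08]=0xfc, mem[0x11]=0xa8, mem[0x06]=0xa8, mem[0x0a]=0x89, mem[0x1e]=0xbd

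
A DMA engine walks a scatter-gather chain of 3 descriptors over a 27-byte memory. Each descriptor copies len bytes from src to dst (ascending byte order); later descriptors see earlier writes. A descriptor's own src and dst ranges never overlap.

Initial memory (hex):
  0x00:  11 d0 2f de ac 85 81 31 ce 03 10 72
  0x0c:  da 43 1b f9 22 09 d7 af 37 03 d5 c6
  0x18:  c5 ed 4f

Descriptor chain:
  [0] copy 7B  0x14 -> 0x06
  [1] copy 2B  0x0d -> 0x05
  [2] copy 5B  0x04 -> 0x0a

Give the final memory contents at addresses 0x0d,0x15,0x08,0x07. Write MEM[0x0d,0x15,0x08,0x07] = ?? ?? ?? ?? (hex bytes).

MEM[0x0d,0x15,0x08,0x07] = 03 03 d5 03

#0 dst[0x06+7] := {0x37,0x03,0xd5,0xc6,0xc5,0xed,0x4f}
#1 dst[0x05+2] := {0x43,0x1b}
#2 dst[0x0a+5] := {0xac,0x43,0x1b,0x03,0xd5}
query mem[0x0d]=0x03, mem[0x15]=0x03, mem[0x08]=0xd5, mem[0x07]=0x03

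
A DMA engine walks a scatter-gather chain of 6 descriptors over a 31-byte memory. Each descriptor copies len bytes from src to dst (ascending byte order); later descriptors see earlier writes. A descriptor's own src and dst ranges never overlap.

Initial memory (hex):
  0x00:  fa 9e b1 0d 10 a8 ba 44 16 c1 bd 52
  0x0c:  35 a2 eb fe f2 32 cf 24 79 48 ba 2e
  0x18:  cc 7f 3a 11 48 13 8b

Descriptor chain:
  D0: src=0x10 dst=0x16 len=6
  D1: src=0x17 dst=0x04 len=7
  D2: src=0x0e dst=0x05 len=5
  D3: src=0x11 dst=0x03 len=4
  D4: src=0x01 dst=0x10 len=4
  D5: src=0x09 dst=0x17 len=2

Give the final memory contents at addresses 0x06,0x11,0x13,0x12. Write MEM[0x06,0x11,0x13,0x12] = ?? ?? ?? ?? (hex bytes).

MEM[0x06,0x11,0x13,0x12] = 79 b1 cf 32

  after D0: wrote 6B at 0x16 = f232cf247948
  after D1: wrote 7B at 0x04 = 32cf2479484813
  after D2: wrote 5B at 0x05 = ebfef232cf
  after D3: wrote 4B at 0x03 = 32cf2479
  after D4: wrote 4B at 0x10 = 9eb132cf
  after D5: wrote 2B at 0x17 = cf13
query mem[0x06]=0x79, mem[0x11]=0xb1, mem[0x13]=0xcf, mem[0x12]=0x32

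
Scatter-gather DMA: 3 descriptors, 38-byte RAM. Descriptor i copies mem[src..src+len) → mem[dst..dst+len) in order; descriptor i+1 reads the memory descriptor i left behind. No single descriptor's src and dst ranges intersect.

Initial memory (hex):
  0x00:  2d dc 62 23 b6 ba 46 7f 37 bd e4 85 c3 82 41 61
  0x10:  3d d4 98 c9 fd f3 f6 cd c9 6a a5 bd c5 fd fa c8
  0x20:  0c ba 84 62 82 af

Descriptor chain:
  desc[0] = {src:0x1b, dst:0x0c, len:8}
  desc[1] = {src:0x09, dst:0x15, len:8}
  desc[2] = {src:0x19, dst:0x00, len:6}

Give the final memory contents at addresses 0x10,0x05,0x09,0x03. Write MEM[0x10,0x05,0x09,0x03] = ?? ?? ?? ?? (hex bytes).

D0: mem[0x0c..0x13] <- [bd c5 fd fa c8 0c ba 84]
D1: mem[0x15..0x1c] <- [bd e4 85 bd c5 fd fa c8]
D2: mem[0x00..0x05] <- [c5 fd fa c8 fd fa]
query mem[0x10]=0xc8, mem[0x05]=0xfa, mem[0x09]=0xbd, mem[0x03]=0xc8

MEM[0x10,0x05,0x09,0x03] = c8 fa bd c8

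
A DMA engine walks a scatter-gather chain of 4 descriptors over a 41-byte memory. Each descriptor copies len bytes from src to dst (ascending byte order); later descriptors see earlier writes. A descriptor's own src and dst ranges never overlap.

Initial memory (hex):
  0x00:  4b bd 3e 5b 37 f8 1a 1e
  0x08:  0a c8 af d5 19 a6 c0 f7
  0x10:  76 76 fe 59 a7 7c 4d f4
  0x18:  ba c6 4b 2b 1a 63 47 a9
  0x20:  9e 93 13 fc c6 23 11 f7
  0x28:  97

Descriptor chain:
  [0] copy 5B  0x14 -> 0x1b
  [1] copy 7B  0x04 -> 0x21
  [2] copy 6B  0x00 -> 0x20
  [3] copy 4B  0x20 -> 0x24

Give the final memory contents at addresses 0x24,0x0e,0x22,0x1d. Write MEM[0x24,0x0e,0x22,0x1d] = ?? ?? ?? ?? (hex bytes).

  after D0: wrote 5B at 0x1b = a77c4df4ba
  after D1: wrote 7B at 0x21 = 37f81a1e0ac8af
  after D2: wrote 6B at 0x20 = 4bbd3e5b37f8
  after D3: wrote 4B at 0x24 = 4bbd3e5b
query mem[0x24]=0x4b, mem[0x0e]=0xc0, mem[0x22]=0x3e, mem[0x1d]=0x4d

MEM[0x24,0x0e,0x22,0x1d] = 4b c0 3e 4d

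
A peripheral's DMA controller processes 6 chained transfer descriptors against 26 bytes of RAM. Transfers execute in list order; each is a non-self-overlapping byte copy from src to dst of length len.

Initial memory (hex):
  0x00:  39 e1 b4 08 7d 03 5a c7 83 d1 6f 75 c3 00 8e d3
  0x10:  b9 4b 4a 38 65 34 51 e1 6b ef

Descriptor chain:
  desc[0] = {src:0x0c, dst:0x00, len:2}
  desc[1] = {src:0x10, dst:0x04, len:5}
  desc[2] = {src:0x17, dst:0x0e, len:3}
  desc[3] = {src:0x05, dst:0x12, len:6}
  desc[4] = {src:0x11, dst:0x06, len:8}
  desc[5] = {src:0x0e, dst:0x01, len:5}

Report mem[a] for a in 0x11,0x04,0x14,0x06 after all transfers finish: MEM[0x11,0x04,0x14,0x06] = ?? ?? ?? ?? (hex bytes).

D0: mem[0x00..0x01] <- [c3 00]
D1: mem[0x04..0x08] <- [b9 4b 4a 38 65]
D2: mem[0x0e..0x10] <- [e1 6b ef]
D3: mem[0x12..0x17] <- [4b 4a 38 65 d1 6f]
D4: mem[0x06..0x0d] <- [4b 4b 4a 38 65 d1 6f 6b]
D5: mem[0x01..0x05] <- [e1 6b ef 4b 4b]
query mem[0x11]=0x4b, mem[0x04]=0x4b, mem[0x14]=0x38, mem[0x06]=0x4b

MEM[0x11,0x04,0x14,0x06] = 4b 4b 38 4b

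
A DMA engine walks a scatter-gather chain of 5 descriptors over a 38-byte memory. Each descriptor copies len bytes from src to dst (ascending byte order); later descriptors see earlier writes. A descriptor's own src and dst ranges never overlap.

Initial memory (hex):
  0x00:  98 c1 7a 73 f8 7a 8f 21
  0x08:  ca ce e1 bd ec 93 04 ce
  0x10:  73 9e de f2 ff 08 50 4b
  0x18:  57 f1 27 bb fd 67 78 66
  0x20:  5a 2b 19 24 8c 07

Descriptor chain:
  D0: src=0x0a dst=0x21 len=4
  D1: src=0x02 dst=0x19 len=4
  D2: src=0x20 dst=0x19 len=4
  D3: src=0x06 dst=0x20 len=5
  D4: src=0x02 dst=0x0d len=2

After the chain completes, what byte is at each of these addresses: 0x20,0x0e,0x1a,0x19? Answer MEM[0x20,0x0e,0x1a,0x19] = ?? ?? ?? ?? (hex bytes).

D0: mem[0x21..0x24] <- [e1 bd ec 93]
D1: mem[0x19..0x1c] <- [7a 73 f8 7a]
D2: mem[0x19..0x1c] <- [5a e1 bd ec]
D3: mem[0x20..0x24] <- [8f 21 ca ce e1]
D4: mem[0x0d..0x0e] <- [7a 73]
query mem[0x20]=0x8f, mem[0x0e]=0x73, mem[0x1a]=0xe1, mem[0x19]=0x5a

MEM[0x20,0x0e,0x1a,0x19] = 8f 73 e1 5a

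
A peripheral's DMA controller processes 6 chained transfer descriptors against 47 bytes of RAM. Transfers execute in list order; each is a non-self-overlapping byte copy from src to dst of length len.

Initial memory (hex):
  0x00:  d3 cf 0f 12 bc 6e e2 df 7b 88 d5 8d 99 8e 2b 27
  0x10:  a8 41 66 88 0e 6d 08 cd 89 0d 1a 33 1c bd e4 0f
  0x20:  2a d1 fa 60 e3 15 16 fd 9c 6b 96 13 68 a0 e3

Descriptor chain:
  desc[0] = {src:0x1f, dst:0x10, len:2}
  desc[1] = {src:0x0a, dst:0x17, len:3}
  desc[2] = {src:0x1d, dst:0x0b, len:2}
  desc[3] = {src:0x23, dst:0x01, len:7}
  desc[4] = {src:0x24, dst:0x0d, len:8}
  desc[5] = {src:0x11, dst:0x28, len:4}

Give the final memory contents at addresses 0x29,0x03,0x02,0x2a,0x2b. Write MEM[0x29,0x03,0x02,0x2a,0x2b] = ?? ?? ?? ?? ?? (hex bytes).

MEM[0x29,0x03,0x02,0x2a,0x2b] = 6b 15 e3 96 13

D0: mem[0x10..0x11] <- [0f 2a]
D1: mem[0x17..0x19] <- [d5 8d 99]
D2: mem[0x0b..0x0c] <- [bd e4]
D3: mem[0x01..0x07] <- [60 e3 15 16 fd 9c 6b]
D4: mem[0x0d..0x14] <- [e3 15 16 fd 9c 6b 96 13]
D5: mem[0x28..0x2b] <- [9c 6b 96 13]
query mem[0x29]=0x6b, mem[0x03]=0x15, mem[0x02]=0xe3, mem[0x2a]=0x96, mem[0x2b]=0x13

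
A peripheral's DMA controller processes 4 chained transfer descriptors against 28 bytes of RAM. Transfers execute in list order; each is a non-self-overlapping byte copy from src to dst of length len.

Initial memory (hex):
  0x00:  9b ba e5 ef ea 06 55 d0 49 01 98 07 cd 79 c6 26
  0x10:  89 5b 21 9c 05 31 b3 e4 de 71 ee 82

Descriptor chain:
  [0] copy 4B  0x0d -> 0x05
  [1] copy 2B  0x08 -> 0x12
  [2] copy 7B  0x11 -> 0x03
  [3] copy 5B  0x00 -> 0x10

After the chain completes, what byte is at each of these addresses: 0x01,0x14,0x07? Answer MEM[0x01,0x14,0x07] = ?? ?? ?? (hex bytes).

D0: mem[0x05..0x08] <- [79 c6 26 89]
D1: mem[0x12..0x13] <- [89 01]
D2: mem[0x03..0x09] <- [5b 89 01 05 31 b3 e4]
D3: mem[0x10..0x14] <- [9b ba e5 5b 89]
query mem[0x01]=0xba, mem[0x14]=0x89, mem[0x07]=0x31

MEM[0x01,0x14,0x07] = ba 89 31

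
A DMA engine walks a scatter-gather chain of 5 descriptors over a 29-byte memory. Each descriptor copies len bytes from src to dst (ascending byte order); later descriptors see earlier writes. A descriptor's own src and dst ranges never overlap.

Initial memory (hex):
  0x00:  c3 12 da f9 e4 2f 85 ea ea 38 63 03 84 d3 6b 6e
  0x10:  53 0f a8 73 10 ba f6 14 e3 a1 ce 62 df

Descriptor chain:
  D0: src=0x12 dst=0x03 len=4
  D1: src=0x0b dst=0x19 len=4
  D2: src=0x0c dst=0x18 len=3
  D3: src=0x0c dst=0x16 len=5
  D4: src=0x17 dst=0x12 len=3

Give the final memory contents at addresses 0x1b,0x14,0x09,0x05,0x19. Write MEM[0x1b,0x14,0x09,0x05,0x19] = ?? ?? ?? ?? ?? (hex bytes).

#0 dst[0x03+4] := {0xa8,0x73,0x10,0xba}
#1 dst[0x19+4] := {0x03,0x84,0xd3,0x6b}
#2 dst[0x18+3] := {0x84,0xd3,0x6b}
#3 dst[0x16+5] := {0x84,0xd3,0x6b,0x6e,0x53}
#4 dst[0x12+3] := {0xd3,0x6b,0x6e}
query mem[0x1b]=0xd3, mem[0x14]=0x6e, mem[0x09]=0x38, mem[0x05]=0x10, mem[0x19]=0x6e

MEM[0x1b,0x14,0x09,0x05,0x19] = d3 6e 38 10 6e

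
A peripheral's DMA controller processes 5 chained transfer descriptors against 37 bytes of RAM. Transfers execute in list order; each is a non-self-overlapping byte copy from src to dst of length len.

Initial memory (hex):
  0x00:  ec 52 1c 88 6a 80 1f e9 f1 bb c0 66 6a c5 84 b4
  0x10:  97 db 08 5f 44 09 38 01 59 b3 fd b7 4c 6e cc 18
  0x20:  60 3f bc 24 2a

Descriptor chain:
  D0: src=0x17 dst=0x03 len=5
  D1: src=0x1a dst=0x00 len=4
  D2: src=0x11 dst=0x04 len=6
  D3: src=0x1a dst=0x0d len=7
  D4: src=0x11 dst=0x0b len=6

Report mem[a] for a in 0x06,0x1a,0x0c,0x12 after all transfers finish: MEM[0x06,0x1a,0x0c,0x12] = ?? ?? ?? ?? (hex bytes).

  after D0: wrote 5B at 0x03 = 0159b3fdb7
  after D1: wrote 4B at 0x00 = fdb74c6e
  after D2: wrote 6B at 0x04 = db085f440938
  after D3: wrote 7B at 0x0d = fdb74c6ecc1860
  after D4: wrote 6B at 0x0b = cc1860440938
query mem[0x06]=0x5f, mem[0x1a]=0xfd, mem[0x0c]=0x18, mem[0x12]=0x18

MEM[0x06,0x1a,0x0c,0x12] = 5f fd 18 18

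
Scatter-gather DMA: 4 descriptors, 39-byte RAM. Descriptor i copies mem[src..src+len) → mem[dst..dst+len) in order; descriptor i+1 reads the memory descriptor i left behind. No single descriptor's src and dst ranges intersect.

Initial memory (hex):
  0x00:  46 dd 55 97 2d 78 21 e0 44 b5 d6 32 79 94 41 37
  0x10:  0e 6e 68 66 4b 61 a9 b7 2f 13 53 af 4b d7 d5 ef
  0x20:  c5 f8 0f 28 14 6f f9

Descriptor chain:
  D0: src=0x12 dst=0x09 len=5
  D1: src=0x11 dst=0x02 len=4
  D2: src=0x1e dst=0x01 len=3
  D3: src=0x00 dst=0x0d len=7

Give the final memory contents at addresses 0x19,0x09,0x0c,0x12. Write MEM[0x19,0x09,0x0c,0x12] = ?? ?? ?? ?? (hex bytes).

D0: mem[0x09..0x0d] <- [68 66 4b 61 a9]
D1: mem[0x02..0x05] <- [6e 68 66 4b]
D2: mem[0x01..0x03] <- [d5 ef c5]
D3: mem[0x0d..0x13] <- [46 d5 ef c5 66 4b 21]
query mem[0x19]=0x13, mem[0x09]=0x68, mem[0x0c]=0x61, mem[0x12]=0x4b

MEM[0x19,0x09,0x0c,0x12] = 13 68 61 4b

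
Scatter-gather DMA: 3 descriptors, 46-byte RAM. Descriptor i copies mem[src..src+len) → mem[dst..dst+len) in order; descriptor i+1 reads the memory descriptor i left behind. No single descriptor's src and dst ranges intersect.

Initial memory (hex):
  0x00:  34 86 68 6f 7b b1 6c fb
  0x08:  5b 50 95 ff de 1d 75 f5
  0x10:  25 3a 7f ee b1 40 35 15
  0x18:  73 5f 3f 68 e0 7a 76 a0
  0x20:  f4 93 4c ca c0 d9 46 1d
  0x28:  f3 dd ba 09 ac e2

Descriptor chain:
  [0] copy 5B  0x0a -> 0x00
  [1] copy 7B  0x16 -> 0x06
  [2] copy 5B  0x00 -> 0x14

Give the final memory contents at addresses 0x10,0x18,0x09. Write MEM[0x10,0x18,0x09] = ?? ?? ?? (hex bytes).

[0] 0x0a->0x00 len=5 : 95 ff de 1d 75
[1] 0x16->0x06 len=7 : 35 15 73 5f 3f 68 e0
[2] 0x00->0x14 len=5 : 95 ff de 1d 75
query mem[0x10]=0x25, mem[0x18]=0x75, mem[0x09]=0x5f

MEM[0x10,0x18,0x09] = 25 75 5f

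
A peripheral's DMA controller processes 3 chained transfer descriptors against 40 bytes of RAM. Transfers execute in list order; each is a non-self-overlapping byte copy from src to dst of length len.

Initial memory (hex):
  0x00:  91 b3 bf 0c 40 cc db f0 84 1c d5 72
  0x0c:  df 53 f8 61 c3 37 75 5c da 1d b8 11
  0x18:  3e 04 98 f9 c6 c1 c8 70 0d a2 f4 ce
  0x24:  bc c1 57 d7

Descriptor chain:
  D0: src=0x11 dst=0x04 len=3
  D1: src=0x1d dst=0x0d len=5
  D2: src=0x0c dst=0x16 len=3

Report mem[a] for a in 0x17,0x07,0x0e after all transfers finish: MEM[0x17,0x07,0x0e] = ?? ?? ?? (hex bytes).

  after D0: wrote 3B at 0x04 = 37755c
  after D1: wrote 5B at 0x0d = c1c8700da2
  after D2: wrote 3B at 0x16 = dfc1c8
query mem[0x17]=0xc1, mem[0x07]=0xf0, mem[0x0e]=0xc8

MEM[0x17,0x07,0x0e] = c1 f0 c8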